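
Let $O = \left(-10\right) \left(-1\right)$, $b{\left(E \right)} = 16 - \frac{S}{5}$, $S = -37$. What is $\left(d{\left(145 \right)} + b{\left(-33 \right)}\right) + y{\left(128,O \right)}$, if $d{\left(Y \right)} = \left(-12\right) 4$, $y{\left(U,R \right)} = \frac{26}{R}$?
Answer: $-22$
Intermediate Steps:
$b{\left(E \right)} = \frac{117}{5}$ ($b{\left(E \right)} = 16 - - \frac{37}{5} = 16 + \frac{37}{5} = \frac{117}{5}$)
$O = 10$
$d{\left(Y \right)} = -48$
$\left(d{\left(145 \right)} + b{\left(-33 \right)}\right) + y{\left(128,O \right)} = \left(-48 + \frac{117}{5}\right) + \frac{26}{10} = - \frac{123}{5} + 26 \cdot \frac{1}{10} = - \frac{123}{5} + \frac{13}{5} = -22$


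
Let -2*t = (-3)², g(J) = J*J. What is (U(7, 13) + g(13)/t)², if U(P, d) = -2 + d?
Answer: 57121/81 ≈ 705.20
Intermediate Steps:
g(J) = J²
t = -9/2 (t = -½*(-3)² = -½*9 = -9/2 ≈ -4.5000)
(U(7, 13) + g(13)/t)² = ((-2 + 13) + 13²/(-9/2))² = (11 + 169*(-2/9))² = (11 - 338/9)² = (-239/9)² = 57121/81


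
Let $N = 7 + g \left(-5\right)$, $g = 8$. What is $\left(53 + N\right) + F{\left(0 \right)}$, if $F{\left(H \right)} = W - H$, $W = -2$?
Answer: $18$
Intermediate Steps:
$F{\left(H \right)} = -2 - H$
$N = -33$ ($N = 7 + 8 \left(-5\right) = 7 - 40 = -33$)
$\left(53 + N\right) + F{\left(0 \right)} = \left(53 - 33\right) - 2 = 20 + \left(-2 + 0\right) = 20 - 2 = 18$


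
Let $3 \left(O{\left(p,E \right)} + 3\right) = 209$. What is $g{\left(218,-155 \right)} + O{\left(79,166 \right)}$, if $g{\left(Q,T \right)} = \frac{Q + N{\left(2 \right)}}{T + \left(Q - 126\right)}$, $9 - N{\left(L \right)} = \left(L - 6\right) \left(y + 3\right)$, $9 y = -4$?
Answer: $\frac{5095}{81} \approx 62.901$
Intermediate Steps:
$y = - \frac{4}{9}$ ($y = \frac{1}{9} \left(-4\right) = - \frac{4}{9} \approx -0.44444$)
$O{\left(p,E \right)} = \frac{200}{3}$ ($O{\left(p,E \right)} = -3 + \frac{1}{3} \cdot 209 = -3 + \frac{209}{3} = \frac{200}{3}$)
$N{\left(L \right)} = \frac{73}{3} - \frac{23 L}{9}$ ($N{\left(L \right)} = 9 - \left(L - 6\right) \left(- \frac{4}{9} + 3\right) = 9 - \left(-6 + L\right) \frac{23}{9} = 9 - \left(- \frac{46}{3} + \frac{23 L}{9}\right) = \frac{73}{3} - \frac{23 L}{9}$)
$g{\left(Q,T \right)} = \frac{\frac{173}{9} + Q}{-126 + Q + T}$ ($g{\left(Q,T \right)} = \frac{Q + \left(\frac{73}{3} - \frac{46}{9}\right)}{T + \left(Q - 126\right)} = \frac{Q + \left(\frac{73}{3} - \frac{46}{9}\right)}{T + \left(-126 + Q\right)} = \frac{Q + \frac{173}{9}}{-126 + Q + T} = \frac{\frac{173}{9} + Q}{-126 + Q + T}$)
$g{\left(218,-155 \right)} + O{\left(79,166 \right)} = \frac{\frac{173}{9} + 218}{-126 + 218 - 155} + \frac{200}{3} = \frac{1}{-63} \cdot \frac{2135}{9} + \frac{200}{3} = \left(- \frac{1}{63}\right) \frac{2135}{9} + \frac{200}{3} = - \frac{305}{81} + \frac{200}{3} = \frac{5095}{81}$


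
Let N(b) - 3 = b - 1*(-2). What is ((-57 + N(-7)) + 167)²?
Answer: 11664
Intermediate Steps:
N(b) = 5 + b (N(b) = 3 + (b - 1*(-2)) = 3 + (b + 2) = 3 + (2 + b) = 5 + b)
((-57 + N(-7)) + 167)² = ((-57 + (5 - 7)) + 167)² = ((-57 - 2) + 167)² = (-59 + 167)² = 108² = 11664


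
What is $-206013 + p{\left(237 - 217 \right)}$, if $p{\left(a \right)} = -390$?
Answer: $-206403$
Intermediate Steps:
$-206013 + p{\left(237 - 217 \right)} = -206013 - 390 = -206403$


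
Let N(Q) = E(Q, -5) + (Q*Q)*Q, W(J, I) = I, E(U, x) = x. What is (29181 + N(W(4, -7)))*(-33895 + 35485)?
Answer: 45844470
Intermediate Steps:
N(Q) = -5 + Q³ (N(Q) = -5 + (Q*Q)*Q = -5 + Q²*Q = -5 + Q³)
(29181 + N(W(4, -7)))*(-33895 + 35485) = (29181 + (-5 + (-7)³))*(-33895 + 35485) = (29181 + (-5 - 343))*1590 = (29181 - 348)*1590 = 28833*1590 = 45844470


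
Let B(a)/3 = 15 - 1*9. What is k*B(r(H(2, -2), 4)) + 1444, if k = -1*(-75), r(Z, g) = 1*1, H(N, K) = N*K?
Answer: 2794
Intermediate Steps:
H(N, K) = K*N
r(Z, g) = 1
k = 75
B(a) = 18 (B(a) = 3*(15 - 1*9) = 3*(15 - 9) = 3*6 = 18)
k*B(r(H(2, -2), 4)) + 1444 = 75*18 + 1444 = 1350 + 1444 = 2794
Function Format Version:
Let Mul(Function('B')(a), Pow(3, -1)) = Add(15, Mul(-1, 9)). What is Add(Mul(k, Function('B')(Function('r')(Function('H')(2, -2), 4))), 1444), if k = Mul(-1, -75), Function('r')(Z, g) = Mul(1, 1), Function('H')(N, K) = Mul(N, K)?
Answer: 2794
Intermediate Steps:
Function('H')(N, K) = Mul(K, N)
Function('r')(Z, g) = 1
k = 75
Function('B')(a) = 18 (Function('B')(a) = Mul(3, Add(15, Mul(-1, 9))) = Mul(3, Add(15, -9)) = Mul(3, 6) = 18)
Add(Mul(k, Function('B')(Function('r')(Function('H')(2, -2), 4))), 1444) = Add(Mul(75, 18), 1444) = Add(1350, 1444) = 2794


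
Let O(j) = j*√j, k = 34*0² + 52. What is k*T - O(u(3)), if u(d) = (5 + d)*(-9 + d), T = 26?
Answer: 1352 + 192*I*√3 ≈ 1352.0 + 332.55*I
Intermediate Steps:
u(d) = (-9 + d)*(5 + d)
k = 52 (k = 34*0 + 52 = 0 + 52 = 52)
O(j) = j^(3/2)
k*T - O(u(3)) = 52*26 - (-45 + 3² - 4*3)^(3/2) = 1352 - (-45 + 9 - 12)^(3/2) = 1352 - (-48)^(3/2) = 1352 - (-192)*I*√3 = 1352 + 192*I*√3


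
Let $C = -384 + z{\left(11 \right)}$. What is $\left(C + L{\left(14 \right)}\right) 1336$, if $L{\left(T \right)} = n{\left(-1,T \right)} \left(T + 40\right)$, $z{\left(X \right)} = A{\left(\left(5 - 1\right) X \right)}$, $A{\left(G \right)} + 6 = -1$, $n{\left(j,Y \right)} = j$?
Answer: $-594520$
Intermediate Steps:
$A{\left(G \right)} = -7$ ($A{\left(G \right)} = -6 - 1 = -7$)
$z{\left(X \right)} = -7$
$L{\left(T \right)} = -40 - T$ ($L{\left(T \right)} = - (T + 40) = - (40 + T) = -40 - T$)
$C = -391$ ($C = -384 - 7 = -391$)
$\left(C + L{\left(14 \right)}\right) 1336 = \left(-391 - 54\right) 1336 = \left(-445\right) 1336 = -594520$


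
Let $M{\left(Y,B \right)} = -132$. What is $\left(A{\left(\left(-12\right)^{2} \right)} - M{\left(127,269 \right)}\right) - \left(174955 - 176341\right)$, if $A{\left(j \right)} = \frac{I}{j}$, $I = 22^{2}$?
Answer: $\frac{54769}{36} \approx 1521.4$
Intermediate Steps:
$I = 484$
$A{\left(j \right)} = \frac{484}{j}$
$\left(A{\left(\left(-12\right)^{2} \right)} - M{\left(127,269 \right)}\right) - \left(174955 - 176341\right) = \left(\frac{484}{\left(-12\right)^{2}} - -132\right) - \left(174955 - 176341\right) = \left(\frac{484}{144} + 132\right) - -1386 = \left(484 \cdot \frac{1}{144} + 132\right) + 1386 = \left(\frac{121}{36} + 132\right) + 1386 = \frac{4873}{36} + 1386 = \frac{54769}{36}$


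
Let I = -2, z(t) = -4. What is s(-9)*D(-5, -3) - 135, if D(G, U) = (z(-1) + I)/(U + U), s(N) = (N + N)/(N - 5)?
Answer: -936/7 ≈ -133.71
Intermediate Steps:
s(N) = 2*N/(-5 + N) (s(N) = (2*N)/(-5 + N) = 2*N/(-5 + N))
D(G, U) = -3/U (D(G, U) = (-4 - 2)/(U + U) = -6*1/(2*U) = -3/U)
s(-9)*D(-5, -3) - 135 = (2*(-9)/(-5 - 9))*(-3/(-3)) - 135 = (2*(-9)/(-14))*(-3*(-⅓)) - 135 = (2*(-9)*(-1/14))*1 - 135 = (9/7)*1 - 135 = 9/7 - 135 = -936/7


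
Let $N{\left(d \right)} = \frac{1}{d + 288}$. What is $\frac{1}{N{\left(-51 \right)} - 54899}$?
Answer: $- \frac{237}{13011062} \approx -1.8215 \cdot 10^{-5}$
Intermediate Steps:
$N{\left(d \right)} = \frac{1}{288 + d}$
$\frac{1}{N{\left(-51 \right)} - 54899} = \frac{1}{\frac{1}{288 - 51} - 54899} = \frac{1}{\frac{1}{237} - 54899} = \frac{1}{- \frac{13011062}{237}} = - \frac{237}{13011062}$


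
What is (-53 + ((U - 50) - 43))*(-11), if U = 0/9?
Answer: 1606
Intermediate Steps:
U = 0 (U = 0*(⅑) = 0)
(-53 + ((U - 50) - 43))*(-11) = (-53 + ((0 - 50) - 43))*(-11) = (-53 + (-50 - 43))*(-11) = (-53 - 93)*(-11) = -146*(-11) = 1606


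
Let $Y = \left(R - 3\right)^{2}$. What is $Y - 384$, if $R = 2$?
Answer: $-383$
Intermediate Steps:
$Y = 1$ ($Y = \left(2 - 3\right)^{2} = \left(-1\right)^{2} = 1$)
$Y - 384 = 1 - 384 = -383$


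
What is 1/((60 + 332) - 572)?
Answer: -1/180 ≈ -0.0055556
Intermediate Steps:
1/((60 + 332) - 572) = 1/(392 - 572) = 1/(-180) = -1/180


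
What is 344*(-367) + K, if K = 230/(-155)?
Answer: -3913734/31 ≈ -1.2625e+5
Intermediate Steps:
K = -46/31 (K = 230*(-1/155) = -46/31 ≈ -1.4839)
344*(-367) + K = 344*(-367) - 46/31 = -126248 - 46/31 = -3913734/31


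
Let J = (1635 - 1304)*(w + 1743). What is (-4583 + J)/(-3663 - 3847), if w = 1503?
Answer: -1069843/7510 ≈ -142.46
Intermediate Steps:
J = 1074426 (J = (1635 - 1304)*(1503 + 1743) = 331*3246 = 1074426)
(-4583 + J)/(-3663 - 3847) = (-4583 + 1074426)/(-3663 - 3847) = 1069843/(-7510) = 1069843*(-1/7510) = -1069843/7510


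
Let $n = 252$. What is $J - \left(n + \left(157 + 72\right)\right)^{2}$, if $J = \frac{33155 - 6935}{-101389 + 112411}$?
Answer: $- \frac{425005787}{1837} \approx -2.3136 \cdot 10^{5}$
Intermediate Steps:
$J = \frac{4370}{1837}$ ($J = \frac{26220}{11022} = 26220 \cdot \frac{1}{11022} = \frac{4370}{1837} \approx 2.3789$)
$J - \left(n + \left(157 + 72\right)\right)^{2} = \frac{4370}{1837} - \left(252 + \left(157 + 72\right)\right)^{2} = \frac{4370}{1837} - \left(252 + 229\right)^{2} = \frac{4370}{1837} - 481^{2} = \frac{4370}{1837} - 231361 = - \frac{425005787}{1837}$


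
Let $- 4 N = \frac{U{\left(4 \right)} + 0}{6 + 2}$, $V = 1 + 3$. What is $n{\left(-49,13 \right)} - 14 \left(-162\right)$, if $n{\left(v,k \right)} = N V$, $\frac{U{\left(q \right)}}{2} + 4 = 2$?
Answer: $\frac{4537}{2} \approx 2268.5$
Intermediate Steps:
$U{\left(q \right)} = -4$ ($U{\left(q \right)} = -8 + 2 \cdot 2 = -8 + 4 = -4$)
$V = 4$
$N = \frac{1}{8}$ ($N = - \frac{\left(-4 + 0\right) \frac{1}{6 + 2}}{4} = - \frac{\left(-4\right) \frac{1}{8}}{4} = \left(- \frac{1}{4}\right) \left(- \frac{1}{2}\right) = \frac{1}{8} \approx 0.125$)
$n{\left(v,k \right)} = \frac{1}{2}$ ($n{\left(v,k \right)} = \frac{1}{8} \cdot 4 = \frac{1}{2}$)
$n{\left(-49,13 \right)} - 14 \left(-162\right) = \frac{1}{2} - 14 \left(-162\right) = \frac{1}{2} - -2268 = \frac{1}{2} + 2268 = \frac{4537}{2}$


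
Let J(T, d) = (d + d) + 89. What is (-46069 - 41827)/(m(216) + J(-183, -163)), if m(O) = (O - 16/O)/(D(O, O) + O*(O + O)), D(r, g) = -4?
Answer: 110718899568/298536031 ≈ 370.87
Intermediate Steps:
J(T, d) = 89 + 2*d (J(T, d) = 2*d + 89 = 89 + 2*d)
m(O) = (O - 16/O)/(-4 + 2*O²) (m(O) = (O - 16/O)/(-4 + O*(O + O)) = (O - 16/O)/(-4 + O*(2*O)) = (O - 16/O)/(-4 + 2*O²))
(-46069 - 41827)/(m(216) + J(-183, -163)) = (-46069 - 41827)/((½)*(-16 + 216²)/(216*(-2 + 216²)) + (89 + 2*(-163))) = -87896/((½)*(1/216)*(-16 + 46656)/(-2 + 46656) + (89 - 326)) = -87896/((½)*(1/216)*46640/46654 - 237) = -87896/((½)*(1/216)*(1/46654)*46640 - 237) = -87896/(2915/1259658 - 237) = -87896/(-298536031/1259658) = -87896*(-1259658/298536031) = 110718899568/298536031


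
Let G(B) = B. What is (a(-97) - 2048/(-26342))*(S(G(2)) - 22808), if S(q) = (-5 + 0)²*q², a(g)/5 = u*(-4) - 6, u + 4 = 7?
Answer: 26894583128/13171 ≈ 2.0420e+6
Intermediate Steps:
u = 3 (u = -4 + 7 = 3)
a(g) = -90 (a(g) = 5*(3*(-4) - 6) = 5*(-12 - 6) = 5*(-18) = -90)
S(q) = 25*q² (S(q) = (-5)²*q² = 25*q²)
(a(-97) - 2048/(-26342))*(S(G(2)) - 22808) = (-90 - 2048/(-26342))*(25*2² - 22808) = (-90 - 2048*(-1/26342))*(25*4 - 22808) = (-90 + 1024/13171)*(100 - 22808) = -1184366/13171*(-22708) = 26894583128/13171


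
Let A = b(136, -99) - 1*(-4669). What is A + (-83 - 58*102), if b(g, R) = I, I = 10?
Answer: -1320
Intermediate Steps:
b(g, R) = 10
A = 4679 (A = 10 - 1*(-4669) = 10 + 4669 = 4679)
A + (-83 - 58*102) = 4679 + (-83 - 58*102) = 4679 + (-83 - 5916) = 4679 - 5999 = -1320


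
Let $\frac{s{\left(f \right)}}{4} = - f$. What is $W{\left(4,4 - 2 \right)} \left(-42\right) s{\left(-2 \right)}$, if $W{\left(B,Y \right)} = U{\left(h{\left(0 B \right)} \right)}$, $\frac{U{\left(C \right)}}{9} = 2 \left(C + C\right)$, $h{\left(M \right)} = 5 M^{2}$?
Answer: $0$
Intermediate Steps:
$s{\left(f \right)} = - 4 f$ ($s{\left(f \right)} = 4 \left(- f\right) = - 4 f$)
$U{\left(C \right)} = 36 C$ ($U{\left(C \right)} = 9 \cdot 2 \left(C + C\right) = 9 \cdot 2 \cdot 2 C = 9 \cdot 4 C = 36 C$)
$W{\left(B,Y \right)} = 0$ ($W{\left(B,Y \right)} = 36 \cdot 5 \left(0 B\right)^{2} = 36 \cdot 5 \cdot 0^{2} = 36 \cdot 5 \cdot 0 = 36 \cdot 0 = 0$)
$W{\left(4,4 - 2 \right)} \left(-42\right) s{\left(-2 \right)} = 0 \left(-42\right) \left(\left(-4\right) \left(-2\right)\right) = 0 \cdot 8 = 0$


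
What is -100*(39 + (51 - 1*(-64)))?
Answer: -15400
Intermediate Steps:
-100*(39 + (51 - 1*(-64))) = -100*(39 + (51 + 64)) = -100*(39 + 115) = -100*154 = -15400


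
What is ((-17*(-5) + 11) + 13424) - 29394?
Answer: -15874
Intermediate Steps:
((-17*(-5) + 11) + 13424) - 29394 = ((85 + 11) + 13424) - 29394 = (96 + 13424) - 29394 = 13520 - 29394 = -15874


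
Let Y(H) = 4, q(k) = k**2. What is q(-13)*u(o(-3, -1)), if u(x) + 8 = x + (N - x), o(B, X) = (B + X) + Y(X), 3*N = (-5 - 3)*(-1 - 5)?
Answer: 1352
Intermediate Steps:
N = 16 (N = ((-5 - 3)*(-1 - 5))/3 = (-8*(-6))/3 = (1/3)*48 = 16)
o(B, X) = 4 + B + X (o(B, X) = (B + X) + 4 = 4 + B + X)
u(x) = 8 (u(x) = -8 + (x + (16 - x)) = -8 + 16 = 8)
q(-13)*u(o(-3, -1)) = (-13)**2*8 = 169*8 = 1352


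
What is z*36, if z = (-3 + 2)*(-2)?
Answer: 72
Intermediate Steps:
z = 2 (z = -1*(-2) = 2)
z*36 = 2*36 = 72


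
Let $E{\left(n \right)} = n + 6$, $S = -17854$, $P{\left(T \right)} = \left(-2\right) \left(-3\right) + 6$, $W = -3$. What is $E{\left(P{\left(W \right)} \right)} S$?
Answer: $-321372$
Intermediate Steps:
$P{\left(T \right)} = 12$ ($P{\left(T \right)} = 6 + 6 = 12$)
$E{\left(n \right)} = 6 + n$
$E{\left(P{\left(W \right)} \right)} S = \left(6 + 12\right) \left(-17854\right) = 18 \left(-17854\right) = -321372$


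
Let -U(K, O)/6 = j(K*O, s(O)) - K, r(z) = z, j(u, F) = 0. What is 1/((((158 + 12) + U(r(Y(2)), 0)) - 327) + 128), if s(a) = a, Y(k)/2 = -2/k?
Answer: -1/41 ≈ -0.024390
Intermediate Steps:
Y(k) = -4/k (Y(k) = 2*(-2/k) = -4/k)
U(K, O) = 6*K (U(K, O) = -6*(0 - K) = -(-6)*K = 6*K)
1/((((158 + 12) + U(r(Y(2)), 0)) - 327) + 128) = 1/((((158 + 12) + 6*(-4/2)) - 327) + 128) = 1/(((170 + 6*(-4*½)) - 327) + 128) = 1/(((170 + 6*(-2)) - 327) + 128) = 1/(((170 - 12) - 327) + 128) = 1/((158 - 327) + 128) = 1/(-169 + 128) = 1/(-41) = -1/41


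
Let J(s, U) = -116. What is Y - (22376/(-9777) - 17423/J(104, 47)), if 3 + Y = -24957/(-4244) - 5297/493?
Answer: -1593277997473/10228169442 ≈ -155.77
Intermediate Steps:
Y = -16453543/2092292 (Y = -3 + (-24957/(-4244) - 5297/493) = -3 + (-24957*(-1/4244) - 5297*1/493) = -3 + (24957/4244 - 5297/493) = -3 - 10176667/2092292 = -16453543/2092292 ≈ -7.8639)
Y - (22376/(-9777) - 17423/J(104, 47)) = -16453543/2092292 - (22376/(-9777) - 17423/(-116)) = -16453543/2092292 - (22376*(-1/9777) - 17423*(-1/116)) = -16453543/2092292 - (-22376/9777 + 17423/116) = -16453543/2092292 - 1*167749055/1134132 = -16453543/2092292 - 167749055/1134132 = -1593277997473/10228169442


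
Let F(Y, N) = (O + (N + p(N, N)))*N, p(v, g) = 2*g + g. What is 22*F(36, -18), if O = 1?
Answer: 28116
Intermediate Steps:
p(v, g) = 3*g
F(Y, N) = N*(1 + 4*N) (F(Y, N) = (1 + (N + 3*N))*N = (1 + 4*N)*N = N*(1 + 4*N))
22*F(36, -18) = 22*(-18*(1 + 4*(-18))) = 22*(-18*(1 - 72)) = 22*(-18*(-71)) = 22*1278 = 28116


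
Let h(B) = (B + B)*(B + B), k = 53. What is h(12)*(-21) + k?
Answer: -12043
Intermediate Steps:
h(B) = 4*B² (h(B) = (2*B)*(2*B) = 4*B²)
h(12)*(-21) + k = (4*12²)*(-21) + 53 = (4*144)*(-21) + 53 = 576*(-21) + 53 = -12096 + 53 = -12043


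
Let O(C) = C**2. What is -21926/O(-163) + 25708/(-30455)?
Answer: -1350792182/809158895 ≈ -1.6694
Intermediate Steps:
-21926/O(-163) + 25708/(-30455) = -21926/((-163)**2) + 25708/(-30455) = -21926/26569 + 25708*(-1/30455) = -21926*1/26569 - 25708/30455 = -21926/26569 - 25708/30455 = -1350792182/809158895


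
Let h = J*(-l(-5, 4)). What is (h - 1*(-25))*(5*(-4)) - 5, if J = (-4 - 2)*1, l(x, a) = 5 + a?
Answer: -1585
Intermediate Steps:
J = -6 (J = -6*1 = -6)
h = 54 (h = -(-6)*(5 + 4) = -(-6)*9 = -6*(-9) = 54)
(h - 1*(-25))*(5*(-4)) - 5 = (54 - 1*(-25))*(5*(-4)) - 5 = (54 + 25)*(-20) - 5 = 79*(-20) - 5 = -1580 - 5 = -1585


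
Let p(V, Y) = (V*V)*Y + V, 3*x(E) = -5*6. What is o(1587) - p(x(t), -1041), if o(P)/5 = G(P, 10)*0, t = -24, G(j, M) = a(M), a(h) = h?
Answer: 104110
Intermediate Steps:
G(j, M) = M
x(E) = -10 (x(E) = (-5*6)/3 = (⅓)*(-30) = -10)
p(V, Y) = V + Y*V² (p(V, Y) = V²*Y + V = Y*V² + V = V + Y*V²)
o(P) = 0 (o(P) = 5*(10*0) = 5*0 = 0)
o(1587) - p(x(t), -1041) = 0 - (-10)*(1 - 10*(-1041)) = 0 - (-10)*(1 + 10410) = 0 - (-10)*10411 = 0 - 1*(-104110) = 0 + 104110 = 104110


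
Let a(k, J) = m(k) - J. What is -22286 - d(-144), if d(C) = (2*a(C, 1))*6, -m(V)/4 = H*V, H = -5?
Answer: 12286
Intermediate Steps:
m(V) = 20*V (m(V) = -(-20)*V = 20*V)
a(k, J) = -J + 20*k (a(k, J) = 20*k - J = -J + 20*k)
d(C) = -12 + 240*C (d(C) = (2*(-1*1 + 20*C))*6 = (2*(-1 + 20*C))*6 = (-2 + 40*C)*6 = -12 + 240*C)
-22286 - d(-144) = -22286 - (-12 + 240*(-144)) = -22286 - (-12 - 34560) = -22286 - 1*(-34572) = -22286 + 34572 = 12286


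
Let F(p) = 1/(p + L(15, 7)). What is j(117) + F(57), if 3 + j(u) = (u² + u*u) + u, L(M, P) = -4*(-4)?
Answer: 2006917/73 ≈ 27492.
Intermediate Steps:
L(M, P) = 16
j(u) = -3 + u + 2*u² (j(u) = -3 + ((u² + u*u) + u) = -3 + ((u² + u²) + u) = -3 + (2*u² + u) = -3 + (u + 2*u²) = -3 + u + 2*u²)
F(p) = 1/(16 + p) (F(p) = 1/(p + 16) = 1/(16 + p))
j(117) + F(57) = (-3 + 117 + 2*117²) + 1/(16 + 57) = (-3 + 117 + 2*13689) + 1/73 = (-3 + 117 + 27378) + 1/73 = 27492 + 1/73 = 2006917/73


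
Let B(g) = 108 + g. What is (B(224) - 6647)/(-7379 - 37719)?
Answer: 6315/45098 ≈ 0.14003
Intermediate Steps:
(B(224) - 6647)/(-7379 - 37719) = ((108 + 224) - 6647)/(-7379 - 37719) = (332 - 6647)/(-45098) = -6315*(-1/45098) = 6315/45098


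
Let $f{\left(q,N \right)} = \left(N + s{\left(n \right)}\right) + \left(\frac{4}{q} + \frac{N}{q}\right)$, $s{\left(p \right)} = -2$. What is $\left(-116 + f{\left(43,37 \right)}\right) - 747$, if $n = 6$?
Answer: $- \frac{35563}{43} \approx -827.05$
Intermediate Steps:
$f{\left(q,N \right)} = -2 + N + \frac{4}{q} + \frac{N}{q}$ ($f{\left(q,N \right)} = \left(N - 2\right) + \left(\frac{4}{q} + \frac{N}{q}\right) = \left(-2 + N\right) + \left(\frac{4}{q} + \frac{N}{q}\right) = -2 + N + \frac{4}{q} + \frac{N}{q}$)
$\left(-116 + f{\left(43,37 \right)}\right) - 747 = \left(-116 + \frac{4 + 37 + 43 \left(-2 + 37\right)}{43}\right) - 747 = \left(-116 + \frac{4 + 37 + 43 \cdot 35}{43}\right) - 747 = \left(-116 + \frac{4 + 37 + 1505}{43}\right) - 747 = \left(-116 + \frac{1}{43} \cdot 1546\right) - 747 = \left(-116 + \frac{1546}{43}\right) - 747 = - \frac{3442}{43} - 747 = - \frac{35563}{43}$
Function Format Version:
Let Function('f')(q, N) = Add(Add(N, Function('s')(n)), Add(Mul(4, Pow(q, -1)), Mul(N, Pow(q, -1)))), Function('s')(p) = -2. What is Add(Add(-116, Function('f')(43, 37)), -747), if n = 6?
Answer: Rational(-35563, 43) ≈ -827.05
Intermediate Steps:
Function('f')(q, N) = Add(-2, N, Mul(4, Pow(q, -1)), Mul(N, Pow(q, -1))) (Function('f')(q, N) = Add(Add(N, -2), Add(Mul(4, Pow(q, -1)), Mul(N, Pow(q, -1)))) = Add(Add(-2, N), Add(Mul(4, Pow(q, -1)), Mul(N, Pow(q, -1)))) = Add(-2, N, Mul(4, Pow(q, -1)), Mul(N, Pow(q, -1))))
Add(Add(-116, Function('f')(43, 37)), -747) = Add(Add(-116, Mul(Pow(43, -1), Add(4, 37, Mul(43, Add(-2, 37))))), -747) = Add(Add(-116, Mul(Rational(1, 43), Add(4, 37, Mul(43, 35)))), -747) = Add(Add(-116, Mul(Rational(1, 43), Add(4, 37, 1505))), -747) = Add(Add(-116, Mul(Rational(1, 43), 1546)), -747) = Add(Add(-116, Rational(1546, 43)), -747) = Add(Rational(-3442, 43), -747) = Rational(-35563, 43)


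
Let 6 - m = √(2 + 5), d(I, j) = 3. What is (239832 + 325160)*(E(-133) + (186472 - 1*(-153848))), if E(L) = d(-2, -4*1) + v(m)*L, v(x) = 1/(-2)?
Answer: 192317344384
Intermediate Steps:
m = 6 - √7 (m = 6 - √(2 + 5) = 6 - √7 ≈ 3.3542)
v(x) = -½
E(L) = 3 - L/2
(239832 + 325160)*(E(-133) + (186472 - 1*(-153848))) = (239832 + 325160)*((3 - ½*(-133)) + (186472 - 1*(-153848))) = 564992*((3 + 133/2) + (186472 + 153848)) = 564992*(139/2 + 340320) = 564992*(680779/2) = 192317344384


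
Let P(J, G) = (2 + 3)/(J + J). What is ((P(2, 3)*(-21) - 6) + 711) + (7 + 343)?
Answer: 4115/4 ≈ 1028.8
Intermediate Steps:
P(J, G) = 5/(2*J) (P(J, G) = 5/((2*J)) = 5*(1/(2*J)) = 5/(2*J))
((P(2, 3)*(-21) - 6) + 711) + (7 + 343) = ((((5/2)/2)*(-21) - 6) + 711) + (7 + 343) = ((((5/2)*(½))*(-21) - 6) + 711) + 350 = (((5/4)*(-21) - 6) + 711) + 350 = ((-105/4 - 6) + 711) + 350 = (-129/4 + 711) + 350 = 2715/4 + 350 = 4115/4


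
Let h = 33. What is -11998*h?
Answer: -395934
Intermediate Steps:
-11998*h = -11998*33 = -395934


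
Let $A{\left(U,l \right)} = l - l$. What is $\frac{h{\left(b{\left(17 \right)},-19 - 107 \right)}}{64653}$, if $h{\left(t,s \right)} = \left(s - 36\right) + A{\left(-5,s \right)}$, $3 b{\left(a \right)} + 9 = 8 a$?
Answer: $- \frac{54}{21551} \approx -0.0025057$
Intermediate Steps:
$A{\left(U,l \right)} = 0$
$b{\left(a \right)} = -3 + \frac{8 a}{3}$
$h{\left(t,s \right)} = -36 + s$ ($h{\left(t,s \right)} = \left(s - 36\right) + 0 = \left(-36 + s\right) + 0 = -36 + s$)
$\frac{h{\left(b{\left(17 \right)},-19 - 107 \right)}}{64653} = \frac{-36 - 126}{64653} = \left(-36 - 126\right) \frac{1}{64653} = \left(-162\right) \frac{1}{64653} = - \frac{54}{21551}$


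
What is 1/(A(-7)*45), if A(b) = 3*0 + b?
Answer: -1/315 ≈ -0.0031746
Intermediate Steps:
A(b) = b (A(b) = 0 + b = b)
1/(A(-7)*45) = 1/(-7*45) = 1/(-315) = -1/315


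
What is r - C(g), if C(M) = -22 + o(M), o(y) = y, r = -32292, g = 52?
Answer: -32322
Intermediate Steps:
C(M) = -22 + M
r - C(g) = -32292 - (-22 + 52) = -32292 - 1*30 = -32292 - 30 = -32322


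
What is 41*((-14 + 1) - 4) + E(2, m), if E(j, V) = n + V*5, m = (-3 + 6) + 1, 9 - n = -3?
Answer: -665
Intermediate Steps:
n = 12 (n = 9 - 1*(-3) = 9 + 3 = 12)
m = 4 (m = 3 + 1 = 4)
E(j, V) = 12 + 5*V (E(j, V) = 12 + V*5 = 12 + 5*V)
41*((-14 + 1) - 4) + E(2, m) = 41*((-14 + 1) - 4) + (12 + 5*4) = 41*(-13 - 4) + (12 + 20) = 41*(-17) + 32 = -697 + 32 = -665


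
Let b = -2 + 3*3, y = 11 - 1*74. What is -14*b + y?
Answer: -161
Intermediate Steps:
y = -63 (y = 11 - 74 = -63)
b = 7 (b = -2 + 9 = 7)
-14*b + y = -14*7 - 63 = -98 - 63 = -161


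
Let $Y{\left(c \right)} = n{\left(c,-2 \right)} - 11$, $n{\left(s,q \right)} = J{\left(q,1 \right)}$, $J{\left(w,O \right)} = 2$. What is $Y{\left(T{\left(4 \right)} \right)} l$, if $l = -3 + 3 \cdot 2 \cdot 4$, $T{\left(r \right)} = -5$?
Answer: $-189$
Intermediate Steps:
$l = 21$ ($l = -3 + 3 \cdot 8 = -3 + 24 = 21$)
$n{\left(s,q \right)} = 2$
$Y{\left(c \right)} = -9$ ($Y{\left(c \right)} = 2 - 11 = -9$)
$Y{\left(T{\left(4 \right)} \right)} l = \left(-9\right) 21 = -189$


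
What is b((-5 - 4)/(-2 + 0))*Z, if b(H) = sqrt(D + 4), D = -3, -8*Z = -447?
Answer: 447/8 ≈ 55.875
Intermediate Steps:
Z = 447/8 (Z = -1/8*(-447) = 447/8 ≈ 55.875)
b(H) = 1 (b(H) = sqrt(-3 + 4) = sqrt(1) = 1)
b((-5 - 4)/(-2 + 0))*Z = 1*(447/8) = 447/8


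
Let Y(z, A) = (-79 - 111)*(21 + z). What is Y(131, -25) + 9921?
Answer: -18959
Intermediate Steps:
Y(z, A) = -3990 - 190*z (Y(z, A) = -190*(21 + z) = -3990 - 190*z)
Y(131, -25) + 9921 = (-3990 - 190*131) + 9921 = (-3990 - 24890) + 9921 = -28880 + 9921 = -18959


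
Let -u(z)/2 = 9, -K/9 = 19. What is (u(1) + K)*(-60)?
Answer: 11340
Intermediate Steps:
K = -171 (K = -9*19 = -171)
u(z) = -18 (u(z) = -2*9 = -18)
(u(1) + K)*(-60) = (-18 - 171)*(-60) = -189*(-60) = 11340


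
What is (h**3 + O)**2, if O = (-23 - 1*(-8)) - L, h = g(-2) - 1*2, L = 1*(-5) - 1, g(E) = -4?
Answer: 50625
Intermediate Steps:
L = -6 (L = -5 - 1 = -6)
h = -6 (h = -4 - 1*2 = -4 - 2 = -6)
O = -9 (O = (-23 - 1*(-8)) - 1*(-6) = (-23 + 8) + 6 = -15 + 6 = -9)
(h**3 + O)**2 = ((-6)**3 - 9)**2 = (-216 - 9)**2 = (-225)**2 = 50625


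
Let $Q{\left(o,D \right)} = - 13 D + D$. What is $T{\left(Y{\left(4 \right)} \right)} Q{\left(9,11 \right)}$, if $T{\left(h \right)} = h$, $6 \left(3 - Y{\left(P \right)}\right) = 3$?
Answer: $-330$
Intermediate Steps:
$Q{\left(o,D \right)} = - 12 D$
$Y{\left(P \right)} = \frac{5}{2}$ ($Y{\left(P \right)} = 3 - \frac{1}{2} = \frac{5}{2}$)
$T{\left(Y{\left(4 \right)} \right)} Q{\left(9,11 \right)} = \frac{5 \left(\left(-12\right) 11\right)}{2} = \frac{5}{2} \left(-132\right) = -330$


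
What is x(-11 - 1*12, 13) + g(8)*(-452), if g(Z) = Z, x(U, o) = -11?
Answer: -3627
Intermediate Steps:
x(-11 - 1*12, 13) + g(8)*(-452) = -11 + 8*(-452) = -11 - 3616 = -3627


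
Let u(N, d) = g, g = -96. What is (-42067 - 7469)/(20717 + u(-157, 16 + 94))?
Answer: -49536/20621 ≈ -2.4022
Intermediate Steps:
u(N, d) = -96
(-42067 - 7469)/(20717 + u(-157, 16 + 94)) = (-42067 - 7469)/(20717 - 96) = -49536/20621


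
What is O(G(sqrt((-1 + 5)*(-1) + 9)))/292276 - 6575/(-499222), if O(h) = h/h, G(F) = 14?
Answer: 961106961/72955304636 ≈ 0.013174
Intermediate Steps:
O(h) = 1
O(G(sqrt((-1 + 5)*(-1) + 9)))/292276 - 6575/(-499222) = 1/292276 - 6575/(-499222) = 1*(1/292276) - 6575*(-1/499222) = 1/292276 + 6575/499222 = 961106961/72955304636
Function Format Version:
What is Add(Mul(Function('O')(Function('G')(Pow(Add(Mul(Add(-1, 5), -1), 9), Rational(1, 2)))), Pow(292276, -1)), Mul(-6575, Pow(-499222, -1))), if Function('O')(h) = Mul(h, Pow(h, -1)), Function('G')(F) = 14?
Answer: Rational(961106961, 72955304636) ≈ 0.013174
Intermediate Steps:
Function('O')(h) = 1
Add(Mul(Function('O')(Function('G')(Pow(Add(Mul(Add(-1, 5), -1), 9), Rational(1, 2)))), Pow(292276, -1)), Mul(-6575, Pow(-499222, -1))) = Add(Mul(1, Pow(292276, -1)), Mul(-6575, Pow(-499222, -1))) = Add(Mul(1, Rational(1, 292276)), Mul(-6575, Rational(-1, 499222))) = Add(Rational(1, 292276), Rational(6575, 499222)) = Rational(961106961, 72955304636)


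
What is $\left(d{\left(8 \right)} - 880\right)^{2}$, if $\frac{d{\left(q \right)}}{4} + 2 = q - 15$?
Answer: $839056$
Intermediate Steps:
$d{\left(q \right)} = -68 + 4 q$ ($d{\left(q \right)} = -8 + 4 \left(q - 15\right) = -8 + 4 \left(-15 + q\right) = -8 + \left(-60 + 4 q\right) = -68 + 4 q$)
$\left(d{\left(8 \right)} - 880\right)^{2} = \left(\left(-68 + 4 \cdot 8\right) - 880\right)^{2} = \left(\left(-68 + 32\right) - 880\right)^{2} = \left(-36 - 880\right)^{2} = \left(-916\right)^{2} = 839056$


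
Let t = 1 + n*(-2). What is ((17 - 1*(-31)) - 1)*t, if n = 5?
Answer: -423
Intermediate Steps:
t = -9 (t = 1 + 5*(-2) = 1 - 10 = -9)
((17 - 1*(-31)) - 1)*t = ((17 - 1*(-31)) - 1)*(-9) = ((17 + 31) - 1)*(-9) = (48 - 1)*(-9) = 47*(-9) = -423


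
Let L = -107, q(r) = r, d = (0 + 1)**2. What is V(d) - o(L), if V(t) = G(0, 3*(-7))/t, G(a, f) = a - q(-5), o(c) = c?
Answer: 112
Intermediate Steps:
d = 1 (d = 1**2 = 1)
G(a, f) = 5 + a (G(a, f) = a - 1*(-5) = a + 5 = 5 + a)
V(t) = 5/t (V(t) = (5 + 0)/t = 5/t)
V(d) - o(L) = 5/1 - 1*(-107) = 5*1 + 107 = 5 + 107 = 112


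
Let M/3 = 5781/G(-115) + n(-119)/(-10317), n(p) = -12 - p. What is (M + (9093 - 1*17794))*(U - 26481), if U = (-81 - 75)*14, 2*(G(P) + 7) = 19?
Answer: 173876592708/3439 ≈ 5.0560e+7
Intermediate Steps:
G(P) = 5/2 (G(P) = -7 + (1/2)*19 = -7 + 19/2 = 5/2)
U = -2184 (U = -156*14 = -2184)
M = 119284619/17195 (M = 3*(5781/(5/2) + (-12 - 1*(-119))/(-10317)) = 3*(5781*(2/5) + (-12 + 119)*(-1/10317)) = 3*(11562/5 + 107*(-1/10317)) = 3*(11562/5 - 107/10317) = 3*(119284619/51585) = 119284619/17195 ≈ 6937.2)
(M + (9093 - 1*17794))*(U - 26481) = (119284619/17195 + (9093 - 1*17794))*(-2184 - 26481) = (119284619/17195 + (9093 - 17794))*(-28665) = (119284619/17195 - 8701)*(-28665) = -30329076/17195*(-28665) = 173876592708/3439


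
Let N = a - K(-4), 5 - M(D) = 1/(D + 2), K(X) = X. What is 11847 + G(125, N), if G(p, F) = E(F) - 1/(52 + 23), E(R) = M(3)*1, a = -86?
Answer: 888884/75 ≈ 11852.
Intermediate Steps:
M(D) = 5 - 1/(2 + D) (M(D) = 5 - 1/(D + 2) = 5 - 1/(2 + D))
N = -82 (N = -86 - 1*(-4) = -86 + 4 = -82)
E(R) = 24/5 (E(R) = ((9 + 5*3)/(2 + 3))*1 = ((9 + 15)/5)*1 = ((⅕)*24)*1 = (24/5)*1 = 24/5)
G(p, F) = 359/75 (G(p, F) = 24/5 - 1/(52 + 23) = 24/5 - 1/75 = 359/75)
11847 + G(125, N) = 11847 + 359/75 = 888884/75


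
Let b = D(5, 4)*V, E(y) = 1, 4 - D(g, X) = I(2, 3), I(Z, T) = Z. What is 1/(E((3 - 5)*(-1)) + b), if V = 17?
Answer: 1/35 ≈ 0.028571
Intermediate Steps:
D(g, X) = 2 (D(g, X) = 4 - 1*2 = 4 - 2 = 2)
b = 34 (b = 2*17 = 34)
1/(E((3 - 5)*(-1)) + b) = 1/(1 + 34) = 1/35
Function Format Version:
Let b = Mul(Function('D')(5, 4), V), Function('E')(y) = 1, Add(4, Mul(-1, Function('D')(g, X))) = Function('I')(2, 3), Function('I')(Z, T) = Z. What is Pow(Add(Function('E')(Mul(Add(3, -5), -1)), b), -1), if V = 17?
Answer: Rational(1, 35) ≈ 0.028571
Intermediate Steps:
Function('D')(g, X) = 2 (Function('D')(g, X) = Add(4, Mul(-1, 2)) = Add(4, -2) = 2)
b = 34 (b = Mul(2, 17) = 34)
Pow(Add(Function('E')(Mul(Add(3, -5), -1)), b), -1) = Pow(Add(1, 34), -1) = Pow(35, -1) = Rational(1, 35)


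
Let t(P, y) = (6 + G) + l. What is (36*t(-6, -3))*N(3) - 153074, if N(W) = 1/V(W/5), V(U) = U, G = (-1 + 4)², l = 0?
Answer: -152174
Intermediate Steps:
G = 9 (G = 3² = 9)
t(P, y) = 15 (t(P, y) = (6 + 9) + 0 = 15 + 0 = 15)
N(W) = 5/W (N(W) = 1/(W/5) = 5/W)
(36*t(-6, -3))*N(3) - 153074 = (36*15)*(5/3) - 153074 = 540*(5*(⅓)) - 153074 = 540*(5/3) - 153074 = 900 - 153074 = -152174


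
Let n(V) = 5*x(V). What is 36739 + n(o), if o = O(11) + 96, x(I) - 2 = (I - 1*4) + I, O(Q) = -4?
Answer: 37649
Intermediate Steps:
x(I) = -2 + 2*I (x(I) = 2 + ((I - 1*4) + I) = 2 + ((I - 4) + I) = 2 + ((-4 + I) + I) = 2 + (-4 + 2*I) = -2 + 2*I)
o = 92 (o = -4 + 96 = 92)
n(V) = -10 + 10*V (n(V) = 5*(-2 + 2*V) = -10 + 10*V)
36739 + n(o) = 36739 + (-10 + 10*92) = 36739 + (-10 + 920) = 36739 + 910 = 37649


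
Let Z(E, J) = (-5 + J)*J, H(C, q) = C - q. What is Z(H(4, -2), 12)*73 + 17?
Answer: 6149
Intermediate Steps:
Z(E, J) = J*(-5 + J)
Z(H(4, -2), 12)*73 + 17 = (12*(-5 + 12))*73 + 17 = (12*7)*73 + 17 = 84*73 + 17 = 6132 + 17 = 6149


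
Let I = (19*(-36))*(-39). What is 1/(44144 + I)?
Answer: 1/70820 ≈ 1.4120e-5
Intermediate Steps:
I = 26676 (I = -684*(-39) = 26676)
1/(44144 + I) = 1/(44144 + 26676) = 1/70820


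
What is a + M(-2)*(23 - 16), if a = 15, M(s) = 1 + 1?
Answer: 29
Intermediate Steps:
M(s) = 2
a + M(-2)*(23 - 16) = 15 + 2*(23 - 16) = 15 + 2*7 = 15 + 14 = 29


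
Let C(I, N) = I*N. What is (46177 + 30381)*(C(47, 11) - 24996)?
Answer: -1874063282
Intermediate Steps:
(46177 + 30381)*(C(47, 11) - 24996) = (46177 + 30381)*(47*11 - 24996) = 76558*(517 - 24996) = 76558*(-24479) = -1874063282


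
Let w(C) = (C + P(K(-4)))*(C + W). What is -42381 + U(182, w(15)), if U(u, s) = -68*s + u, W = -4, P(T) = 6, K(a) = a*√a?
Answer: -57907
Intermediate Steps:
K(a) = a^(3/2)
w(C) = (-4 + C)*(6 + C) (w(C) = (C + 6)*(C - 4) = (6 + C)*(-4 + C) = (-4 + C)*(6 + C))
U(u, s) = u - 68*s
-42381 + U(182, w(15)) = -42381 + (182 - 68*(-24 + 15² + 2*15)) = -42381 + (182 - 68*(-24 + 225 + 30)) = -42381 + (182 - 68*231) = -42381 + (182 - 15708) = -42381 - 15526 = -57907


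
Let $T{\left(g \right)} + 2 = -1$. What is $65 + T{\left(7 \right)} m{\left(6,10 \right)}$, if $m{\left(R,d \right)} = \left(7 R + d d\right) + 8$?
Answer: $-385$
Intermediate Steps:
$T{\left(g \right)} = -3$ ($T{\left(g \right)} = -2 - 1 = -3$)
$m{\left(R,d \right)} = 8 + d^{2} + 7 R$ ($m{\left(R,d \right)} = \left(7 R + d^{2}\right) + 8 = \left(d^{2} + 7 R\right) + 8 = 8 + d^{2} + 7 R$)
$65 + T{\left(7 \right)} m{\left(6,10 \right)} = 65 - 3 \left(8 + 10^{2} + 7 \cdot 6\right) = 65 - 3 \left(8 + 100 + 42\right) = 65 - 450 = -385$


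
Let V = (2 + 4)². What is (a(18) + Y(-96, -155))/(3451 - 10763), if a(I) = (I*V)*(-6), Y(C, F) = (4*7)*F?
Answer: 2057/1828 ≈ 1.1253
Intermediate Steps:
V = 36 (V = 6² = 36)
Y(C, F) = 28*F
a(I) = -216*I (a(I) = (I*36)*(-6) = (36*I)*(-6) = -216*I)
(a(18) + Y(-96, -155))/(3451 - 10763) = (-216*18 + 28*(-155))/(3451 - 10763) = (-3888 - 4340)/(-7312) = -8228*(-1/7312) = 2057/1828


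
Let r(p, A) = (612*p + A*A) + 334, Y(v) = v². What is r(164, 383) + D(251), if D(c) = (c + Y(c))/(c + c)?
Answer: 247517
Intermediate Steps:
r(p, A) = 334 + A² + 612*p (r(p, A) = (612*p + A²) + 334 = (A² + 612*p) + 334 = 334 + A² + 612*p)
D(c) = (c + c²)/(2*c) (D(c) = (c + c²)/(c + c) = (c + c²)/((2*c)) = (c + c²)*(1/(2*c)) = (c + c²)/(2*c))
r(164, 383) + D(251) = (334 + 383² + 612*164) + (½ + (½)*251) = (334 + 146689 + 100368) + (½ + 251/2) = 247391 + 126 = 247517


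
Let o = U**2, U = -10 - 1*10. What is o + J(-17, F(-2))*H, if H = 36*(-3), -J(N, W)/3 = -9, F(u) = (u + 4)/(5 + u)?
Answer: -2516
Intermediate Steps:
U = -20 (U = -10 - 10 = -20)
F(u) = (4 + u)/(5 + u)
o = 400 (o = (-20)**2 = 400)
J(N, W) = 27 (J(N, W) = -3*(-9) = 27)
H = -108
o + J(-17, F(-2))*H = 400 + 27*(-108) = 400 - 2916 = -2516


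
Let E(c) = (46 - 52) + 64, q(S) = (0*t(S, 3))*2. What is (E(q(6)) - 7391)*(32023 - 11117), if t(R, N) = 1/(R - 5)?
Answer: -153303698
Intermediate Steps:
t(R, N) = 1/(-5 + R)
q(S) = 0 (q(S) = (0/(-5 + S))*2 = 0*2 = 0)
E(c) = 58 (E(c) = -6 + 64 = 58)
(E(q(6)) - 7391)*(32023 - 11117) = (58 - 7391)*(32023 - 11117) = -7333*20906 = -153303698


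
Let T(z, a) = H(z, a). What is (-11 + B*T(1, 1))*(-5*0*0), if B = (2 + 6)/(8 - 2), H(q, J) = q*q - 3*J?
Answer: 0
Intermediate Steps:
H(q, J) = q**2 - 3*J
T(z, a) = z**2 - 3*a
B = 4/3 (B = 8/6 = 8*(1/6) = 4/3 ≈ 1.3333)
(-11 + B*T(1, 1))*(-5*0*0) = (-11 + 4*(1**2 - 3*1)/3)*(-5*0*0) = (-11 + 4*(1 - 3)/3)*(0*0) = (-11 + (4/3)*(-2))*0 = (-11 - 8/3)*0 = -41/3*0 = 0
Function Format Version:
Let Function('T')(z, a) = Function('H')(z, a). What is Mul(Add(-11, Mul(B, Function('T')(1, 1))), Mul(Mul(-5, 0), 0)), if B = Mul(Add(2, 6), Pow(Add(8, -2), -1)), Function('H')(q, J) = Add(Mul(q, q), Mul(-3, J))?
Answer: 0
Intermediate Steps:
Function('H')(q, J) = Add(Pow(q, 2), Mul(-3, J))
Function('T')(z, a) = Add(Pow(z, 2), Mul(-3, a))
B = Rational(4, 3) (B = Mul(8, Pow(6, -1)) = Mul(8, Rational(1, 6)) = Rational(4, 3) ≈ 1.3333)
Mul(Add(-11, Mul(B, Function('T')(1, 1))), Mul(Mul(-5, 0), 0)) = Mul(Add(-11, Mul(Rational(4, 3), Add(Pow(1, 2), Mul(-3, 1)))), Mul(Mul(-5, 0), 0)) = Mul(Add(-11, Mul(Rational(4, 3), Add(1, -3))), Mul(0, 0)) = Mul(Add(-11, Mul(Rational(4, 3), -2)), 0) = Mul(Add(-11, Rational(-8, 3)), 0) = Mul(Rational(-41, 3), 0) = 0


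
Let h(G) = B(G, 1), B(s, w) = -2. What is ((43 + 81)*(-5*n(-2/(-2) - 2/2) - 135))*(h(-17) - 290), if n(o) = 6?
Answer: 5974320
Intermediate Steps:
h(G) = -2
((43 + 81)*(-5*n(-2/(-2) - 2/2) - 135))*(h(-17) - 290) = ((43 + 81)*(-5*6 - 135))*(-2 - 290) = (124*(-30 - 135))*(-292) = (124*(-165))*(-292) = -20460*(-292) = 5974320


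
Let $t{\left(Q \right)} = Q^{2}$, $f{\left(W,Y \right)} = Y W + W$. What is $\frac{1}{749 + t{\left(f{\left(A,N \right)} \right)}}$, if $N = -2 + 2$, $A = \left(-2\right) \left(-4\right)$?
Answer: $\frac{1}{813} \approx 0.00123$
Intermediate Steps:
$A = 8$
$N = 0$
$f{\left(W,Y \right)} = W + W Y$ ($f{\left(W,Y \right)} = W Y + W = W + W Y$)
$\frac{1}{749 + t{\left(f{\left(A,N \right)} \right)}} = \frac{1}{749 + \left(8 \left(1 + 0\right)\right)^{2}} = \frac{1}{749 + \left(8 \cdot 1\right)^{2}} = \frac{1}{749 + 8^{2}} = \frac{1}{749 + 64} = \frac{1}{813}$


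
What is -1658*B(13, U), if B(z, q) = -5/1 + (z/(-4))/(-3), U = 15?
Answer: 38963/6 ≈ 6493.8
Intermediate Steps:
B(z, q) = -5 + z/12 (B(z, q) = -5*1 + (z*(-¼))*(-⅓) = -5 - z/4*(-⅓) = -5 + z/12)
-1658*B(13, U) = -1658*(-5 + (1/12)*13) = -1658*(-5 + 13/12) = -1658*(-47/12) = 38963/6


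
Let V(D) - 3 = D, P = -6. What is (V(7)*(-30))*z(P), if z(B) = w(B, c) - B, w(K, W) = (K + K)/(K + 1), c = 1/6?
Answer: -2520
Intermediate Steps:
c = 1/6 ≈ 0.16667
w(K, W) = 2*K/(1 + K) (w(K, W) = (2*K)/(1 + K) = 2*K/(1 + K))
V(D) = 3 + D
z(B) = -B + 2*B/(1 + B) (z(B) = 2*B/(1 + B) - B = -B + 2*B/(1 + B))
(V(7)*(-30))*z(P) = ((3 + 7)*(-30))*(-6*(1 - 1*(-6))/(1 - 6)) = (10*(-30))*(-6*(1 + 6)/(-5)) = -(-1800)*(-1)*7/5 = -300*42/5 = -2520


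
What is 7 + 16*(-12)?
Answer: -185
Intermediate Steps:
7 + 16*(-12) = 7 - 192 = -185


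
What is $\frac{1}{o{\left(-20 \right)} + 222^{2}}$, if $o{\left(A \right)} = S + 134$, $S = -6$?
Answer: $\frac{1}{49412} \approx 2.0238 \cdot 10^{-5}$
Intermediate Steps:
$o{\left(A \right)} = 128$ ($o{\left(A \right)} = -6 + 134 = 128$)
$\frac{1}{o{\left(-20 \right)} + 222^{2}} = \frac{1}{128 + 222^{2}} = \frac{1}{128 + 49284} = \frac{1}{49412}$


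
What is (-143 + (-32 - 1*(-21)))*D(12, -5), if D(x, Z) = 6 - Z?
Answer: -1694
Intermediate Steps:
(-143 + (-32 - 1*(-21)))*D(12, -5) = (-143 + (-32 - 1*(-21)))*(6 - 1*(-5)) = (-143 + (-32 + 21))*(6 + 5) = (-143 - 11)*11 = -154*11 = -1694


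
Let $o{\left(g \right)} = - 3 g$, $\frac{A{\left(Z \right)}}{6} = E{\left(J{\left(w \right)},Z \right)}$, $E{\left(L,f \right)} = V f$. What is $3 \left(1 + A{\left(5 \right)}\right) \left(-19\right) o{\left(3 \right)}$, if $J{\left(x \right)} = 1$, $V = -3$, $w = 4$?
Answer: $-45657$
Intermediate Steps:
$E{\left(L,f \right)} = - 3 f$
$A{\left(Z \right)} = - 18 Z$ ($A{\left(Z \right)} = 6 \left(- 3 Z\right) = - 18 Z$)
$3 \left(1 + A{\left(5 \right)}\right) \left(-19\right) o{\left(3 \right)} = 3 \left(1 - 90\right) \left(-19\right) \left(\left(-3\right) 3\right) = 3 \left(1 - 90\right) \left(-19\right) \left(-9\right) = 3 \left(-89\right) \left(-19\right) \left(-9\right) = \left(-267\right) \left(-19\right) \left(-9\right) = 5073 \left(-9\right) = -45657$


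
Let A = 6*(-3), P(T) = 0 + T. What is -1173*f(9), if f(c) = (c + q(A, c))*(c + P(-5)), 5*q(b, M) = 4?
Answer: -229908/5 ≈ -45982.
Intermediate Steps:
P(T) = T
A = -18
q(b, M) = ⅘ (q(b, M) = (⅕)*4 = ⅘)
f(c) = (-5 + c)*(⅘ + c) (f(c) = (c + ⅘)*(c - 5) = (⅘ + c)*(-5 + c) = (-5 + c)*(⅘ + c))
-1173*f(9) = -1173*(-4 + 9² - 21/5*9) = -1173*(-4 + 81 - 189/5) = -1173*196/5 = -229908/5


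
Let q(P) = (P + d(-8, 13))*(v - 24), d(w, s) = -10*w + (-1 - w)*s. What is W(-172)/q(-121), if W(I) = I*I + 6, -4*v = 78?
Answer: -5918/435 ≈ -13.605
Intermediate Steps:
v = -39/2 (v = -¼*78 = -39/2 ≈ -19.500)
d(w, s) = -10*w + s*(-1 - w)
W(I) = 6 + I² (W(I) = I² + 6 = 6 + I²)
q(P) = -14877/2 - 87*P/2 (q(P) = (P + (-1*13 - 10*(-8) - 1*13*(-8)))*(-39/2 - 24) = (P + (-13 + 80 + 104))*(-87/2) = (P + 171)*(-87/2) = (171 + P)*(-87/2) = -14877/2 - 87*P/2)
W(-172)/q(-121) = (6 + (-172)²)/(-14877/2 - 87/2*(-121)) = (6 + 29584)/(-14877/2 + 10527/2) = 29590/(-2175) = 29590*(-1/2175) = -5918/435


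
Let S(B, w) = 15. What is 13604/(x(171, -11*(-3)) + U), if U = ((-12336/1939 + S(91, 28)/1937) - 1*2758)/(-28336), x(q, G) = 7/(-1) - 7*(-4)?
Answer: 1447813416841792/2245319392949 ≈ 644.81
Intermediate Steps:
x(q, G) = 21 (x(q, G) = 7*(-1) + 28 = -7 + 28 = 21)
U = 10382480741/106425567248 (U = ((-12336/1939 + 15/1937) - 1*2758)/(-28336) = ((-12336*1/1939 + 15*(1/1937)) - 2758)*(-1/28336) = ((-12336/1939 + 15/1937) - 2758)*(-1/28336) = (-23865747/3755843 - 2758)*(-1/28336) = -10382480741/3755843*(-1/28336) = 10382480741/106425567248 ≈ 0.097556)
13604/(x(171, -11*(-3)) + U) = 13604/(21 + 10382480741/106425567248) = 13604/(2245319392949/106425567248) = 13604*(106425567248/2245319392949) = 1447813416841792/2245319392949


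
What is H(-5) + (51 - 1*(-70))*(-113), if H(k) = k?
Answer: -13678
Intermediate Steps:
H(-5) + (51 - 1*(-70))*(-113) = -5 + (51 - 1*(-70))*(-113) = -5 + (51 + 70)*(-113) = -5 + 121*(-113) = -5 - 13673 = -13678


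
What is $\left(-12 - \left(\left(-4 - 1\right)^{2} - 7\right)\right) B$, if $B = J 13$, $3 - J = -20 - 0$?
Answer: $-8970$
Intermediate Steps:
$J = 23$ ($J = 3 - \left(-20 - 0\right) = 3 - \left(-20 + 0\right) = 3 - -20 = 3 + 20 = 23$)
$B = 299$ ($B = 23 \cdot 13 = 299$)
$\left(-12 - \left(\left(-4 - 1\right)^{2} - 7\right)\right) B = \left(-12 - \left(\left(-4 - 1\right)^{2} - 7\right)\right) 299 = \left(-12 - \left(\left(-5\right)^{2} - 7\right)\right) 299 = \left(-12 - \left(25 - 7\right)\right) 299 = \left(-12 - 18\right) 299 = \left(-30\right) 299 = -8970$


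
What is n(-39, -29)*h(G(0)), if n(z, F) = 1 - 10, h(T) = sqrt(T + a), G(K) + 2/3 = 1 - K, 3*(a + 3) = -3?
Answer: -3*I*sqrt(33) ≈ -17.234*I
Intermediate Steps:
a = -4 (a = -3 + (1/3)*(-3) = -3 - 1 = -4)
G(K) = 1/3 - K (G(K) = -2/3 + (1 - K) = 1/3 - K)
h(T) = sqrt(-4 + T) (h(T) = sqrt(T - 4) = sqrt(-4 + T))
n(z, F) = -9
n(-39, -29)*h(G(0)) = -9*sqrt(-4 + (1/3 - 1*0)) = -9*sqrt(-4 + (1/3 + 0)) = -9*sqrt(-4 + 1/3) = -3*I*sqrt(33)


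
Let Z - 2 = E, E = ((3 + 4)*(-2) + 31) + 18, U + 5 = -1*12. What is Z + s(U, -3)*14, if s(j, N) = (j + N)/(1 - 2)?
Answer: 317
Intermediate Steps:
U = -17 (U = -5 - 1*12 = -5 - 12 = -17)
s(j, N) = -N - j (s(j, N) = (N + j)/(-1) = (N + j)*(-1) = -N - j)
E = 35 (E = (7*(-2) + 31) + 18 = (-14 + 31) + 18 = 17 + 18 = 35)
Z = 37 (Z = 2 + 35 = 37)
Z + s(U, -3)*14 = 37 + (-1*(-3) - 1*(-17))*14 = 37 + (3 + 17)*14 = 37 + 20*14 = 37 + 280 = 317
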